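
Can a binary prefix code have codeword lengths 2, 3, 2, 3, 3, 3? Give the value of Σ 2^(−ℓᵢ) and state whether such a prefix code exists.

1; yes

With common denominator 2^3 = 8: Σ 2^(−ℓᵢ) = 2/8 + 1/8 + 2/8 + 1/8 + 1/8 + 1/8 = 8/8 = 1.
Kraft's inequality requires Σ ≤ 1; here Σ = 1 ≤ 1, so such a prefix code exists.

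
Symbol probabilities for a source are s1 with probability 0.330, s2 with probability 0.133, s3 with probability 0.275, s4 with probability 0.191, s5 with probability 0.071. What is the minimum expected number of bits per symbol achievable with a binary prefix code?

2.204 bits/symbol

Repeatedly combine the two least-probable nodes; the expected code length is the sum of the merged weights.
merge 71/1000 + 133/1000 → 51/250
merge 191/1000 + 51/250 → 79/200
merge 11/40 + 33/100 → 121/200
merge 79/200 + 121/200 → 1
L = 51/250 + 79/200 + 121/200 + 1 = 551/250 = 2.204 bits/symbol.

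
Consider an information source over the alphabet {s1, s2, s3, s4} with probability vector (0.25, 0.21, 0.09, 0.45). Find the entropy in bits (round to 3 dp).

H = −Σ pᵢ log₂ pᵢ.
−0.25·log₂(0.25) = 0.5000
−0.21·log₂(0.21) = 0.4728
−0.09·log₂(0.09) = 0.3127
−0.45·log₂(0.45) = 0.5184
Sum ≈ 1.8039 → 1.804 bits.

1.804 bits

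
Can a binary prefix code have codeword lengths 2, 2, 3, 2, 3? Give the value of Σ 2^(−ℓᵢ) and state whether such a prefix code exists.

With common denominator 2^3 = 8: Σ 2^(−ℓᵢ) = 2/8 + 2/8 + 1/8 + 2/8 + 1/8 = 8/8 = 1.
Kraft's inequality requires Σ ≤ 1; here Σ = 1 ≤ 1, so such a prefix code exists.

1; yes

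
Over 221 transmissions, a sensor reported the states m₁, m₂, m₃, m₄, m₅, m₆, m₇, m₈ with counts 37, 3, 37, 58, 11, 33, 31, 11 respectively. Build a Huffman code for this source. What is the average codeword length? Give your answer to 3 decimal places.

Probabilities are the counts divided by 221.
Repeatedly combine the two least-probable nodes; the expected code length is the sum of the merged weights.
merge 3/221 + 11/221 → 14/221
merge 11/221 + 14/221 → 25/221
merge 25/221 + 31/221 → 56/221
merge 33/221 + 37/221 → 70/221
merge 37/221 + 56/221 → 93/221
merge 58/221 + 70/221 → 128/221
merge 93/221 + 128/221 → 1
L = 14/221 + 25/221 + 56/221 + 70/221 + 93/221 + 128/221 + 1 = 607/221 ≈ 2.747 bits/symbol.

2.747 bits/symbol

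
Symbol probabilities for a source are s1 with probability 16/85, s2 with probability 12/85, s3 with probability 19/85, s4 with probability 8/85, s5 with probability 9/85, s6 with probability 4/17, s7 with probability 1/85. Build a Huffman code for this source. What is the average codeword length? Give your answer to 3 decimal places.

Repeatedly combine the two least-probable nodes; the expected code length is the sum of the merged weights.
merge 1/85 + 8/85 → 9/85
merge 9/85 + 9/85 → 18/85
merge 12/85 + 16/85 → 28/85
merge 18/85 + 19/85 → 37/85
merge 4/17 + 28/85 → 48/85
merge 37/85 + 48/85 → 1
L = 9/85 + 18/85 + 28/85 + 37/85 + 48/85 + 1 = 45/17 ≈ 2.647 bits/symbol.

2.647 bits/symbol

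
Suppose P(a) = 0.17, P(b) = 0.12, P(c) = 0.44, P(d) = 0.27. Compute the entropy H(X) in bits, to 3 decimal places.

H = −Σ pᵢ log₂ pᵢ.
−0.17·log₂(0.17) = 0.4346
−0.12·log₂(0.12) = 0.3671
−0.44·log₂(0.44) = 0.5211
−0.27·log₂(0.27) = 0.5100
Sum ≈ 1.8328 → 1.833 bits.

1.833 bits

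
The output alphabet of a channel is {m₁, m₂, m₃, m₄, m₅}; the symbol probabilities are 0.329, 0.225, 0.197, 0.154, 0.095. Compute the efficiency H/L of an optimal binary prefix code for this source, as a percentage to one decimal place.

98.3%

Entropy H = −Σ p log₂ p ≈ 2.2118 bits.
Huffman merges: 19/200+77/500→249/1000; 197/1000+9/40→211/500; 249/1000+329/1000→289/500; 211/500+289/500→1. L = 2249/1000 ≈ 2.2490.
Efficiency = H/L = 2.2118/2.2490 = 98.3%.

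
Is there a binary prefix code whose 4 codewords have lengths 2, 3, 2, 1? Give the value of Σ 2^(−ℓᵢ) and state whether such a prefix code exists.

With common denominator 2^3 = 8: Σ 2^(−ℓᵢ) = 2/8 + 1/8 + 2/8 + 4/8 = 9/8 = 1.125.
Kraft's inequality requires Σ ≤ 1; here Σ = 1.125 > 1, so no such prefix code exists.

1.125; no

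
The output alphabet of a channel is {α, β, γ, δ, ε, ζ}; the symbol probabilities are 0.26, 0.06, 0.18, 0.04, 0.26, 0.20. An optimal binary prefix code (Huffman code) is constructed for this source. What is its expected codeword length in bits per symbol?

Repeatedly combine the two least-probable nodes; the expected code length is the sum of the merged weights.
merge 1/25 + 3/50 → 1/10
merge 1/10 + 9/50 → 7/25
merge 1/5 + 13/50 → 23/50
merge 13/50 + 7/25 → 27/50
merge 23/50 + 27/50 → 1
L = 1/10 + 7/25 + 23/50 + 27/50 + 1 = 119/50 = 2.38 bits/symbol.

2.38 bits/symbol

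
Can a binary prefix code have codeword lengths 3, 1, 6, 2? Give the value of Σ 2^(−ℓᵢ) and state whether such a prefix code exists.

0.890625; yes

With common denominator 2^6 = 64: Σ 2^(−ℓᵢ) = 8/64 + 32/64 + 1/64 + 16/64 = 57/64 = 0.890625.
Kraft's inequality requires Σ ≤ 1; here Σ = 0.890625 ≤ 1, so such a prefix code exists.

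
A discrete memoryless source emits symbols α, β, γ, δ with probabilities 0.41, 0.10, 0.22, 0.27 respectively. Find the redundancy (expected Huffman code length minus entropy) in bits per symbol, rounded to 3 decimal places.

Entropy H = −Σ p log₂ p ≈ 1.8502 bits.
Huffman merges: 1/10+11/50→8/25; 27/100+8/25→59/100; 41/100+59/100→1. L = 191/100 ≈ 1.9100.
L − H = 1.9100 − 1.8502 = 0.060 bits.

0.060 bits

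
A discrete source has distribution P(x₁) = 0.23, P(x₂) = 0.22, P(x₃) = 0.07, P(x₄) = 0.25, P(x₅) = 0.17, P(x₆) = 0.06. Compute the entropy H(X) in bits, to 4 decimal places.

2.4149 bits

H = −Σ pᵢ log₂ pᵢ.
−0.23·log₂(0.23) = 0.4877
−0.22·log₂(0.22) = 0.4806
−0.07·log₂(0.07) = 0.2686
−0.25·log₂(0.25) = 0.5000
−0.17·log₂(0.17) = 0.4346
−0.06·log₂(0.06) = 0.2435
Sum ≈ 2.4149 → 2.4149 bits.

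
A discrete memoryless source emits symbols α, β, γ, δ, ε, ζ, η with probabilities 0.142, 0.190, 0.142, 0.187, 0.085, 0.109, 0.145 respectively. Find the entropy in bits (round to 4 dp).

H = −Σ pᵢ log₂ pᵢ.
−0.142·log₂(0.142) = 0.3999
−0.190·log₂(0.190) = 0.4552
−0.142·log₂(0.142) = 0.3999
−0.187·log₂(0.187) = 0.4523
−0.085·log₂(0.085) = 0.3023
−0.109·log₂(0.109) = 0.3485
−0.145·log₂(0.145) = 0.4040
Sum ≈ 2.7621 → 2.7621 bits.

2.7621 bits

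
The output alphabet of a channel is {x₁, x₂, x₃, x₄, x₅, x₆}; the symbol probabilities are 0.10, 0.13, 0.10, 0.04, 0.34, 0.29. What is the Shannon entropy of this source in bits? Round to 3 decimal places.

2.280 bits

H = −Σ pᵢ log₂ pᵢ.
−0.10·log₂(0.10) = 0.3322
−0.13·log₂(0.13) = 0.3826
−0.10·log₂(0.10) = 0.3322
−0.04·log₂(0.04) = 0.1858
−0.34·log₂(0.34) = 0.5292
−0.29·log₂(0.29) = 0.5179
Sum ≈ 2.2799 → 2.280 bits.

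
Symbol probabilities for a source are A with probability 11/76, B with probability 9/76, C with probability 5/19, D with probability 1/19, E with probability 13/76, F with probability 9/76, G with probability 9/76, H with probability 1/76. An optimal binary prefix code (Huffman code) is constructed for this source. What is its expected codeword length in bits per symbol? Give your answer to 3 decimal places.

Repeatedly combine the two least-probable nodes; the expected code length is the sum of the merged weights.
merge 1/76 + 1/19 → 5/76
merge 5/76 + 9/76 → 7/38
merge 9/76 + 9/76 → 9/38
merge 11/76 + 13/76 → 6/19
merge 7/38 + 9/38 → 8/19
merge 5/19 + 6/19 → 11/19
merge 8/19 + 11/19 → 1
L = 5/76 + 7/38 + 9/38 + 6/19 + 8/19 + 11/19 + 1 = 213/76 ≈ 2.803 bits/symbol.

2.803 bits/symbol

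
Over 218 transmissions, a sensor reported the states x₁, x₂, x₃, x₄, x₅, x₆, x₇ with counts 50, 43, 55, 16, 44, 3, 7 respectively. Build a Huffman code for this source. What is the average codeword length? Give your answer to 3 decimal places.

Probabilities are the counts divided by 218.
Repeatedly combine the two least-probable nodes; the expected code length is the sum of the merged weights.
merge 3/218 + 7/218 → 5/109
merge 5/109 + 8/109 → 13/109
merge 13/109 + 43/218 → 69/218
merge 22/109 + 25/109 → 47/109
merge 55/218 + 69/218 → 62/109
merge 47/109 + 62/109 → 1
L = 5/109 + 13/109 + 69/218 + 47/109 + 62/109 + 1 = 541/218 ≈ 2.482 bits/symbol.

2.482 bits/symbol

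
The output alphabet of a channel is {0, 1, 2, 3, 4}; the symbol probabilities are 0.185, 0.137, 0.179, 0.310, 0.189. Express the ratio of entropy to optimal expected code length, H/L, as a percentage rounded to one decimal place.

97.8%

Entropy H = −Σ p log₂ p ≈ 2.2656 bits.
Huffman merges: 137/1000+179/1000→79/250; 37/200+189/1000→187/500; 31/100+79/250→313/500; 187/500+313/500→1. L = 579/250 ≈ 2.3160.
Efficiency = H/L = 2.2656/2.3160 = 97.8%.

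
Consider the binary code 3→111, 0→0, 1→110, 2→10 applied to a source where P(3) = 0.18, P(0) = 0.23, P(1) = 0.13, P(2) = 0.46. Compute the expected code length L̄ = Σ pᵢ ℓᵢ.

L̄ = Σ pᵢ·ℓᵢ = 0.18·3 + 0.23·1 + 0.13·3 + 0.46·2 = 2.08 bits/symbol.

2.08 bits/symbol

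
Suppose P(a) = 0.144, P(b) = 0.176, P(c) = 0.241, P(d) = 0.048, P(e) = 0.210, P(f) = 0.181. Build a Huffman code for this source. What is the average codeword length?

2.549 bits/symbol

Repeatedly combine the two least-probable nodes; the expected code length is the sum of the merged weights.
merge 6/125 + 18/125 → 24/125
merge 22/125 + 181/1000 → 357/1000
merge 24/125 + 21/100 → 201/500
merge 241/1000 + 357/1000 → 299/500
merge 201/500 + 299/500 → 1
L = 24/125 + 357/1000 + 201/500 + 299/500 + 1 = 2549/1000 = 2.549 bits/symbol.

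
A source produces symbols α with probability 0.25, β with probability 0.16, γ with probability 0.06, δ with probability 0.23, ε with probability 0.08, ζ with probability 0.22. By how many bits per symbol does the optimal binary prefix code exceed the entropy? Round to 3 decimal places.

0.014 bits

Entropy H = −Σ p log₂ p ≈ 2.4263 bits.
Huffman merges: 3/50+2/25→7/50; 7/50+4/25→3/10; 11/50+23/100→9/20; 1/4+3/10→11/20; 9/20+11/20→1. L = 61/25 ≈ 2.4400.
L − H = 2.4400 − 2.4263 = 0.014 bits.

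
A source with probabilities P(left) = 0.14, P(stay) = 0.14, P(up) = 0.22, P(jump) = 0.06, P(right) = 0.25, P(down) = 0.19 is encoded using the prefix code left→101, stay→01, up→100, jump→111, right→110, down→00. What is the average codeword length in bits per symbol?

L̄ = Σ pᵢ·ℓᵢ = 0.14·3 + 0.14·2 + 0.22·3 + 0.06·3 + 0.25·3 + 0.19·2 = 2.67 bits/symbol.

2.67 bits/symbol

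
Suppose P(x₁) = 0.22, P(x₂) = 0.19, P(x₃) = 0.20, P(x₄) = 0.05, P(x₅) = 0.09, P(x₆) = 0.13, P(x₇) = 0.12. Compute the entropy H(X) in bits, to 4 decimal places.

H = −Σ pᵢ log₂ pᵢ.
−0.22·log₂(0.22) = 0.4806
−0.19·log₂(0.19) = 0.4552
−0.20·log₂(0.20) = 0.4644
−0.05·log₂(0.05) = 0.2161
−0.09·log₂(0.09) = 0.3127
−0.13·log₂(0.13) = 0.3826
−0.12·log₂(0.12) = 0.3671
Sum ≈ 2.6786 → 2.6786 bits.

2.6786 bits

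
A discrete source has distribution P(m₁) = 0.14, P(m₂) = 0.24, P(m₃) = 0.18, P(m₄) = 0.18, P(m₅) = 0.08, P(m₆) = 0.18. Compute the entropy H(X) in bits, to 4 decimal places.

2.5187 bits

H = −Σ pᵢ log₂ pᵢ.
−0.14·log₂(0.14) = 0.3971
−0.24·log₂(0.24) = 0.4941
−0.18·log₂(0.18) = 0.4453
−0.18·log₂(0.18) = 0.4453
−0.08·log₂(0.08) = 0.2915
−0.18·log₂(0.18) = 0.4453
Sum ≈ 2.5187 → 2.5187 bits.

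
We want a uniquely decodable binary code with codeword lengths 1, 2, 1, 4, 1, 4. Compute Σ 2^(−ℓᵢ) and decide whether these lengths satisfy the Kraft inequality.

With common denominator 2^4 = 16: Σ 2^(−ℓᵢ) = 8/16 + 4/16 + 8/16 + 1/16 + 8/16 + 1/16 = 30/16 = 1.875.
Kraft's inequality requires Σ ≤ 1; here Σ = 1.875 > 1, so no such prefix code exists.

1.875; no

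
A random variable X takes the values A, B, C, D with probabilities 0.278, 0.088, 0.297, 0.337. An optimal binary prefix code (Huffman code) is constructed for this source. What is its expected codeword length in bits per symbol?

2 bits/symbol

Repeatedly combine the two least-probable nodes; the expected code length is the sum of the merged weights.
merge 11/125 + 139/500 → 183/500
merge 297/1000 + 337/1000 → 317/500
merge 183/500 + 317/500 → 1
L = 183/500 + 317/500 + 1 = 2 bits/symbol.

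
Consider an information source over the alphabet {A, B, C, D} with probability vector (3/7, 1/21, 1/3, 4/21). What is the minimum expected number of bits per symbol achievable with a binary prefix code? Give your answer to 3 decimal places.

1.810 bits/symbol

Repeatedly combine the two least-probable nodes; the expected code length is the sum of the merged weights.
merge 1/21 + 4/21 → 5/21
merge 5/21 + 1/3 → 4/7
merge 3/7 + 4/7 → 1
L = 5/21 + 4/7 + 1 = 38/21 ≈ 1.810 bits/symbol.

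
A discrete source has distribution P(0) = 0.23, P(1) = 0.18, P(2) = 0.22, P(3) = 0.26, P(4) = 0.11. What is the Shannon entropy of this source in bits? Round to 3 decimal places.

H = −Σ pᵢ log₂ pᵢ.
−0.23·log₂(0.23) = 0.4877
−0.18·log₂(0.18) = 0.4453
−0.22·log₂(0.22) = 0.4806
−0.26·log₂(0.26) = 0.5053
−0.11·log₂(0.11) = 0.3503
Sum ≈ 2.2691 → 2.269 bits.

2.269 bits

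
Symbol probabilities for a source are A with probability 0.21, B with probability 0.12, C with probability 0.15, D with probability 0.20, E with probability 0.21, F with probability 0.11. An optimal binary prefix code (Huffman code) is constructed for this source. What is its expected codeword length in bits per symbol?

Repeatedly combine the two least-probable nodes; the expected code length is the sum of the merged weights.
merge 11/100 + 3/25 → 23/100
merge 3/20 + 1/5 → 7/20
merge 21/100 + 21/100 → 21/50
merge 23/100 + 7/20 → 29/50
merge 21/50 + 29/50 → 1
L = 23/100 + 7/20 + 21/50 + 29/50 + 1 = 129/50 = 2.58 bits/symbol.

2.58 bits/symbol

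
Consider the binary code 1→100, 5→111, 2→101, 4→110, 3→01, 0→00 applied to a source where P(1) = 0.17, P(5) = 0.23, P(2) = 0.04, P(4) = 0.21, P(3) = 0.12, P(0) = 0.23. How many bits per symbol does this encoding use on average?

L̄ = Σ pᵢ·ℓᵢ = 0.17·3 + 0.23·3 + 0.04·3 + 0.21·3 + 0.12·2 + 0.23·2 = 2.65 bits/symbol.

2.65 bits/symbol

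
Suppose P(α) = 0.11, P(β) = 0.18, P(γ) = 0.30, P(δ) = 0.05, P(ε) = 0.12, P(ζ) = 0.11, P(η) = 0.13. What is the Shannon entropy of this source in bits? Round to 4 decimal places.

2.6328 bits

H = −Σ pᵢ log₂ pᵢ.
−0.11·log₂(0.11) = 0.3503
−0.18·log₂(0.18) = 0.4453
−0.30·log₂(0.30) = 0.5211
−0.05·log₂(0.05) = 0.2161
−0.12·log₂(0.12) = 0.3671
−0.11·log₂(0.11) = 0.3503
−0.13·log₂(0.13) = 0.3826
Sum ≈ 2.6328 → 2.6328 bits.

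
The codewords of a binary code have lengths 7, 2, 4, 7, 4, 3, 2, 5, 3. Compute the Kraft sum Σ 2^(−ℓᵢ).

0.921875

With common denominator 2^7 = 128: Σ 2^(−ℓᵢ) = 1/128 + 32/128 + 8/128 + 1/128 + 8/128 + 16/128 + 32/128 + 4/128 + 16/128 = 118/128 = 0.921875.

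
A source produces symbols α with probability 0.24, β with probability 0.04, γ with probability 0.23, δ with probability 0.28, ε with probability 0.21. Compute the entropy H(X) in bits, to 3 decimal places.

2.155 bits

H = −Σ pᵢ log₂ pᵢ.
−0.24·log₂(0.24) = 0.4941
−0.04·log₂(0.04) = 0.1858
−0.23·log₂(0.23) = 0.4877
−0.28·log₂(0.28) = 0.5142
−0.21·log₂(0.21) = 0.4728
Sum ≈ 2.1546 → 2.155 bits.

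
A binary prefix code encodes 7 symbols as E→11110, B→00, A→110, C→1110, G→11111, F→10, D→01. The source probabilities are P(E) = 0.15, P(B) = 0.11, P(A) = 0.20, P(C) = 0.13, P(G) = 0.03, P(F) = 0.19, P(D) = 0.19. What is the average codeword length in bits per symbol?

3 bits/symbol

L̄ = Σ pᵢ·ℓᵢ = 0.15·5 + 0.11·2 + 0.20·3 + 0.13·4 + 0.03·5 + 0.19·2 + 0.19·2 = 3 bits/symbol.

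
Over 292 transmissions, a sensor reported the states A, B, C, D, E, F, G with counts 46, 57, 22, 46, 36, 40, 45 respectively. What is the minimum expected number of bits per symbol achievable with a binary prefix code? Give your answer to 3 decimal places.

Probabilities are the counts divided by 292.
Repeatedly combine the two least-probable nodes; the expected code length is the sum of the merged weights.
merge 11/146 + 9/73 → 29/146
merge 10/73 + 45/292 → 85/292
merge 23/146 + 23/146 → 23/73
merge 57/292 + 29/146 → 115/292
merge 85/292 + 23/73 → 177/292
merge 115/292 + 177/292 → 1
L = 29/146 + 85/292 + 23/73 + 115/292 + 177/292 + 1 = 819/292 ≈ 2.805 bits/symbol.

2.805 bits/symbol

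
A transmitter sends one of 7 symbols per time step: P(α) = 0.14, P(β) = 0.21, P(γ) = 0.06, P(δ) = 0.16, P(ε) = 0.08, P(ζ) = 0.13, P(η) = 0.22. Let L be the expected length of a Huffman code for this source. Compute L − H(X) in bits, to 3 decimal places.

0.019 bits

Entropy H = −Σ p log₂ p ≈ 2.6912 bits.
Huffman merges: 3/50+2/25→7/50; 13/100+7/50→27/100; 7/50+4/25→3/10; 21/100+11/50→43/100; 27/100+3/10→57/100; 43/100+57/100→1. L = 271/100 ≈ 2.7100.
L − H = 2.7100 − 2.6912 = 0.019 bits.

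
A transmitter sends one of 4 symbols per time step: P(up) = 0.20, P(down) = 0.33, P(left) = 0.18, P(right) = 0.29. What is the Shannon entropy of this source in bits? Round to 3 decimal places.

H = −Σ pᵢ log₂ pᵢ.
−0.20·log₂(0.20) = 0.4644
−0.33·log₂(0.33) = 0.5278
−0.18·log₂(0.18) = 0.4453
−0.29·log₂(0.29) = 0.5179
Sum ≈ 1.9554 → 1.955 bits.

1.955 bits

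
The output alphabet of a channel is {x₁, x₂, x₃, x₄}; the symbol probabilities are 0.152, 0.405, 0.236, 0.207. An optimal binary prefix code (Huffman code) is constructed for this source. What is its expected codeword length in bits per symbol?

1.954 bits/symbol

Repeatedly combine the two least-probable nodes; the expected code length is the sum of the merged weights.
merge 19/125 + 207/1000 → 359/1000
merge 59/250 + 359/1000 → 119/200
merge 81/200 + 119/200 → 1
L = 359/1000 + 119/200 + 1 = 977/500 = 1.954 bits/symbol.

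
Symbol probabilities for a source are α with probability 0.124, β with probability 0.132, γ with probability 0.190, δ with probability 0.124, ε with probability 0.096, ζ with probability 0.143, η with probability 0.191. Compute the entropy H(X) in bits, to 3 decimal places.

2.770 bits

H = −Σ pᵢ log₂ pᵢ.
−0.124·log₂(0.124) = 0.3734
−0.132·log₂(0.132) = 0.3856
−0.190·log₂(0.190) = 0.4552
−0.124·log₂(0.124) = 0.3734
−0.096·log₂(0.096) = 0.3246
−0.143·log₂(0.143) = 0.4012
−0.191·log₂(0.191) = 0.4562
Sum ≈ 2.7697 → 2.770 bits.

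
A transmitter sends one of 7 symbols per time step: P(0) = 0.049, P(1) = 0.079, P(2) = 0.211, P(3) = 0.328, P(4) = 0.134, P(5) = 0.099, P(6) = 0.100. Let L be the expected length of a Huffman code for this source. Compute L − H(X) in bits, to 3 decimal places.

Entropy H = −Σ p log₂ p ≈ 2.5547 bits.
Huffman merges: 49/1000+79/1000→16/125; 99/1000+1/10→199/1000; 16/125+67/500→131/500; 199/1000+211/1000→41/100; 131/500+41/125→59/100; 41/100+59/100→1. L = 2589/1000 ≈ 2.5890.
L − H = 2.5890 − 2.5547 = 0.034 bits.

0.034 bits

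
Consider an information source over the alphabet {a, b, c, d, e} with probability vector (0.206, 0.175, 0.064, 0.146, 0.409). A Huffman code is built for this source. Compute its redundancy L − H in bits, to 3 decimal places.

0.086 bits

Entropy H = −Σ p log₂ p ≈ 2.0962 bits.
Huffman merges: 8/125+73/500→21/100; 7/40+103/500→381/1000; 21/100+381/1000→591/1000; 409/1000+591/1000→1. L = 1091/500 ≈ 2.1820.
L − H = 2.1820 − 2.0962 = 0.086 bits.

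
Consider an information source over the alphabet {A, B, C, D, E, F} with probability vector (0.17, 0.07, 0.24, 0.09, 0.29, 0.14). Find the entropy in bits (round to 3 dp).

2.425 bits

H = −Σ pᵢ log₂ pᵢ.
−0.17·log₂(0.17) = 0.4346
−0.07·log₂(0.07) = 0.2686
−0.24·log₂(0.24) = 0.4941
−0.09·log₂(0.09) = 0.3127
−0.29·log₂(0.29) = 0.5179
−0.14·log₂(0.14) = 0.3971
Sum ≈ 2.4249 → 2.425 bits.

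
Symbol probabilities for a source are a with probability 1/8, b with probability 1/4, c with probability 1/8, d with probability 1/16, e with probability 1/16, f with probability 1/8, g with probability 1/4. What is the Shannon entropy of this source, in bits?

2.625 bits

Each probability is a power of 1/2, so log₂(1/p) is an integer.
H = Σ p·log₂(1/p) = 1/8·3 + 1/4·2 + 1/8·3 + 1/16·4 + 1/16·4 + 1/8·3 + 1/4·2 = 2.625 bits.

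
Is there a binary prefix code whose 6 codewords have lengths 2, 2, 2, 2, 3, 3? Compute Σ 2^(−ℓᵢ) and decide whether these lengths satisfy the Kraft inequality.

With common denominator 2^3 = 8: Σ 2^(−ℓᵢ) = 2/8 + 2/8 + 2/8 + 2/8 + 1/8 + 1/8 = 10/8 = 1.25.
Kraft's inequality requires Σ ≤ 1; here Σ = 1.25 > 1, so no such prefix code exists.

1.25; no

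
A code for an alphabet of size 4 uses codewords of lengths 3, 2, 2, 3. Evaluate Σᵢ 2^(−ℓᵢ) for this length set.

0.75

With common denominator 2^3 = 8: Σ 2^(−ℓᵢ) = 1/8 + 2/8 + 2/8 + 1/8 = 6/8 = 0.75.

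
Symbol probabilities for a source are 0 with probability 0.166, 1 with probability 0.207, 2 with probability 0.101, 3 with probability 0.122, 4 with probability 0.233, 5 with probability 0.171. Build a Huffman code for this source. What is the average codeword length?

2.56 bits/symbol

Repeatedly combine the two least-probable nodes; the expected code length is the sum of the merged weights.
merge 101/1000 + 61/500 → 223/1000
merge 83/500 + 171/1000 → 337/1000
merge 207/1000 + 223/1000 → 43/100
merge 233/1000 + 337/1000 → 57/100
merge 43/100 + 57/100 → 1
L = 223/1000 + 337/1000 + 43/100 + 57/100 + 1 = 64/25 = 2.56 bits/symbol.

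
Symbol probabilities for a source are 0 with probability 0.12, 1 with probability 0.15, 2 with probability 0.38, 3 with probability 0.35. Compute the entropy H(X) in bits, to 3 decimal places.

H = −Σ pᵢ log₂ pᵢ.
−0.12·log₂(0.12) = 0.3671
−0.15·log₂(0.15) = 0.4105
−0.38·log₂(0.38) = 0.5305
−0.35·log₂(0.35) = 0.5301
Sum ≈ 1.8382 → 1.838 bits.

1.838 bits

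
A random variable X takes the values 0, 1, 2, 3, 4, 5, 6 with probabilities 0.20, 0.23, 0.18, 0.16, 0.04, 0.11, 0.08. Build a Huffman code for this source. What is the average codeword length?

2.69 bits/symbol

Repeatedly combine the two least-probable nodes; the expected code length is the sum of the merged weights.
merge 1/25 + 2/25 → 3/25
merge 11/100 + 3/25 → 23/100
merge 4/25 + 9/50 → 17/50
merge 1/5 + 23/100 → 43/100
merge 23/100 + 17/50 → 57/100
merge 43/100 + 57/100 → 1
L = 3/25 + 23/100 + 17/50 + 43/100 + 57/100 + 1 = 269/100 = 2.69 bits/symbol.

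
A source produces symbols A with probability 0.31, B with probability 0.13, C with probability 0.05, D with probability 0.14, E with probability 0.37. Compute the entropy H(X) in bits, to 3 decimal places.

2.050 bits

H = −Σ pᵢ log₂ pᵢ.
−0.31·log₂(0.31) = 0.5238
−0.13·log₂(0.13) = 0.3826
−0.05·log₂(0.05) = 0.2161
−0.14·log₂(0.14) = 0.3971
−0.37·log₂(0.37) = 0.5307
Sum ≈ 2.0504 → 2.050 bits.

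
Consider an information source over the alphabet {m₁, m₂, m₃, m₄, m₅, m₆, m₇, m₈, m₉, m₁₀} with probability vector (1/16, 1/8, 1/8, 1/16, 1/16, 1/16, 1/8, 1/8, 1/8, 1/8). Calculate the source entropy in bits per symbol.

3.25 bits

Each probability is a power of 1/2, so log₂(1/p) is an integer.
H = Σ p·log₂(1/p) = 1/16·4 + 1/8·3 + 1/8·3 + 1/16·4 + 1/16·4 + 1/16·4 + 1/8·3 + 1/8·3 + 1/8·3 + 1/8·3 = 3.25 bits.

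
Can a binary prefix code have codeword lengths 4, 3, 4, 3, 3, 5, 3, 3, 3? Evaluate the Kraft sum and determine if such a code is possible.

0.90625; yes

With common denominator 2^5 = 32: Σ 2^(−ℓᵢ) = 2/32 + 4/32 + 2/32 + 4/32 + 4/32 + 1/32 + 4/32 + 4/32 + 4/32 = 29/32 = 0.90625.
Kraft's inequality requires Σ ≤ 1; here Σ = 0.90625 ≤ 1, so such a prefix code exists.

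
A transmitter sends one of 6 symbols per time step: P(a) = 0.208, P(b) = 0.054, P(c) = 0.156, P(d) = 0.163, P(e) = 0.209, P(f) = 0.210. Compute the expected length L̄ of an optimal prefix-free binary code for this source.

2.581 bits/symbol

Repeatedly combine the two least-probable nodes; the expected code length is the sum of the merged weights.
merge 27/500 + 39/250 → 21/100
merge 163/1000 + 26/125 → 371/1000
merge 209/1000 + 21/100 → 419/1000
merge 21/100 + 371/1000 → 581/1000
merge 419/1000 + 581/1000 → 1
L = 21/100 + 371/1000 + 419/1000 + 581/1000 + 1 = 2581/1000 = 2.581 bits/symbol.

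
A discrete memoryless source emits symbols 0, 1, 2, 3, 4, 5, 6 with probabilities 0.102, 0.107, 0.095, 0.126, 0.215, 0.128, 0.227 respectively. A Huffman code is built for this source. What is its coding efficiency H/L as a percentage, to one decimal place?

Entropy H = −Σ p log₂ p ≈ 2.7221 bits.
Huffman merges: 19/200+51/500→197/1000; 107/1000+63/500→233/1000; 16/125+197/1000→13/40; 43/200+227/1000→221/500; 233/1000+13/40→279/500; 221/500+279/500→1. L = 551/200 ≈ 2.7550.
Efficiency = H/L = 2.7221/2.7550 = 98.8%.

98.8%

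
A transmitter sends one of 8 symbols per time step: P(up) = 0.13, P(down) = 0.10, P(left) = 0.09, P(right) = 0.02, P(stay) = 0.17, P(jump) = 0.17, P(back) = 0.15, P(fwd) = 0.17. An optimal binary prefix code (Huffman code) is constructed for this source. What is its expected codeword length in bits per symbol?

Repeatedly combine the two least-probable nodes; the expected code length is the sum of the merged weights.
merge 1/50 + 9/100 → 11/100
merge 1/10 + 11/100 → 21/100
merge 13/100 + 3/20 → 7/25
merge 17/100 + 17/100 → 17/50
merge 17/100 + 21/100 → 19/50
merge 7/25 + 17/50 → 31/50
merge 19/50 + 31/50 → 1
L = 11/100 + 21/100 + 7/25 + 17/50 + 19/50 + 31/50 + 1 = 147/50 = 2.94 bits/symbol.

2.94 bits/symbol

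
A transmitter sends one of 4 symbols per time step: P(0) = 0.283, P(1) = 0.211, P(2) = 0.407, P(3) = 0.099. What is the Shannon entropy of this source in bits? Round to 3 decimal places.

1.847 bits

H = −Σ pᵢ log₂ pᵢ.
−0.283·log₂(0.283) = 0.5154
−0.211·log₂(0.211) = 0.4736
−0.407·log₂(0.407) = 0.5278
−0.099·log₂(0.099) = 0.3303
Sum ≈ 1.8472 → 1.847 bits.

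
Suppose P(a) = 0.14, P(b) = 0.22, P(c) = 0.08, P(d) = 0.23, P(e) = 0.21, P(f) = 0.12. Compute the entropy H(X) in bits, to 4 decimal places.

H = −Σ pᵢ log₂ pᵢ.
−0.14·log₂(0.14) = 0.3971
−0.22·log₂(0.22) = 0.4806
−0.08·log₂(0.08) = 0.2915
−0.23·log₂(0.23) = 0.4877
−0.21·log₂(0.21) = 0.4728
−0.12·log₂(0.12) = 0.3671
Sum ≈ 2.4968 → 2.4968 bits.

2.4968 bits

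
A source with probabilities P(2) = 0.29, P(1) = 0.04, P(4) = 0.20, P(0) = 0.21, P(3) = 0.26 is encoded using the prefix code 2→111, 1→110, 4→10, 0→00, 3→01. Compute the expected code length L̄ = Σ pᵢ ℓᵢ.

2.33 bits/symbol

L̄ = Σ pᵢ·ℓᵢ = 0.29·3 + 0.04·3 + 0.20·2 + 0.21·2 + 0.26·2 = 2.33 bits/symbol.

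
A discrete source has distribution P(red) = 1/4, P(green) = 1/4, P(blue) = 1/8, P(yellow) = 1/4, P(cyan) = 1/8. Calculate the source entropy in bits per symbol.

Each probability is a power of 1/2, so log₂(1/p) is an integer.
H = Σ p·log₂(1/p) = 1/4·2 + 1/4·2 + 1/8·3 + 1/4·2 + 1/8·3 = 2.25 bits.

2.25 bits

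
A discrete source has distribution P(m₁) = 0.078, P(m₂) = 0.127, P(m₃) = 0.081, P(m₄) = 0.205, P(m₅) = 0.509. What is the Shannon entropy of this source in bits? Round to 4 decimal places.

H = −Σ pᵢ log₂ pᵢ.
−0.078·log₂(0.078) = 0.2871
−0.127·log₂(0.127) = 0.3781
−0.081·log₂(0.081) = 0.2937
−0.205·log₂(0.205) = 0.4687
−0.509·log₂(0.509) = 0.4959
Sum ≈ 1.9235 → 1.9235 bits.

1.9235 bits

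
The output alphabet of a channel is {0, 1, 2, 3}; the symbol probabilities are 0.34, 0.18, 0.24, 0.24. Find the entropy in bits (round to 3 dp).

H = −Σ pᵢ log₂ pᵢ.
−0.34·log₂(0.34) = 0.5292
−0.18·log₂(0.18) = 0.4453
−0.24·log₂(0.24) = 0.4941
−0.24·log₂(0.24) = 0.4941
Sum ≈ 1.9628 → 1.963 bits.

1.963 bits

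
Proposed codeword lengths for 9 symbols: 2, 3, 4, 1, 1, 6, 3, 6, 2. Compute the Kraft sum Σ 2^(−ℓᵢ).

With common denominator 2^6 = 64: Σ 2^(−ℓᵢ) = 16/64 + 8/64 + 4/64 + 32/64 + 32/64 + 1/64 + 8/64 + 1/64 + 16/64 = 118/64 = 1.84375.

1.84375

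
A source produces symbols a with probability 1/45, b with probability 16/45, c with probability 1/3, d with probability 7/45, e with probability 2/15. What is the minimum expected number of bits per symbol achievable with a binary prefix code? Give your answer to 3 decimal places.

Repeatedly combine the two least-probable nodes; the expected code length is the sum of the merged weights.
merge 1/45 + 2/15 → 7/45
merge 7/45 + 7/45 → 14/45
merge 14/45 + 1/3 → 29/45
merge 16/45 + 29/45 → 1
L = 7/45 + 14/45 + 29/45 + 1 = 19/9 ≈ 2.111 bits/symbol.

2.111 bits/symbol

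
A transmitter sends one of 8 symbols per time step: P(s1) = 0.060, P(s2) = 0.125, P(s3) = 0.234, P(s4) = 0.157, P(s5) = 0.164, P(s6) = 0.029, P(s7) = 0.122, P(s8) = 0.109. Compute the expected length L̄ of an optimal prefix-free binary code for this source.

Repeatedly combine the two least-probable nodes; the expected code length is the sum of the merged weights.
merge 29/1000 + 3/50 → 89/1000
merge 89/1000 + 109/1000 → 99/500
merge 61/500 + 1/8 → 247/1000
merge 157/1000 + 41/250 → 321/1000
merge 99/500 + 117/500 → 54/125
merge 247/1000 + 321/1000 → 71/125
merge 54/125 + 71/125 → 1
L = 89/1000 + 99/500 + 247/1000 + 321/1000 + 54/125 + 71/125 + 1 = 571/200 = 2.855 bits/symbol.

2.855 bits/symbol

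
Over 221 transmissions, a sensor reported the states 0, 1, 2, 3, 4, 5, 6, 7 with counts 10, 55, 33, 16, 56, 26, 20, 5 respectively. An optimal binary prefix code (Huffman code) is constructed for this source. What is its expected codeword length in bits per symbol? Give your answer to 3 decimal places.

Probabilities are the counts divided by 221.
Repeatedly combine the two least-probable nodes; the expected code length is the sum of the merged weights.
merge 5/221 + 10/221 → 15/221
merge 15/221 + 16/221 → 31/221
merge 20/221 + 2/17 → 46/221
merge 31/221 + 33/221 → 64/221
merge 46/221 + 55/221 → 101/221
merge 56/221 + 64/221 → 120/221
merge 101/221 + 120/221 → 1
L = 15/221 + 31/221 + 46/221 + 64/221 + 101/221 + 120/221 + 1 = 46/17 ≈ 2.706 bits/symbol.

2.706 bits/symbol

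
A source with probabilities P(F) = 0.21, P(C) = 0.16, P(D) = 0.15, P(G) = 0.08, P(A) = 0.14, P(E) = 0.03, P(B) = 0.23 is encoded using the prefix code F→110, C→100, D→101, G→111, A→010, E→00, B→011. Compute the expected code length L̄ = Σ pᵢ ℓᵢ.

L̄ = Σ pᵢ·ℓᵢ = 0.21·3 + 0.16·3 + 0.15·3 + 0.08·3 + 0.14·3 + 0.03·2 + 0.23·3 = 2.97 bits/symbol.

2.97 bits/symbol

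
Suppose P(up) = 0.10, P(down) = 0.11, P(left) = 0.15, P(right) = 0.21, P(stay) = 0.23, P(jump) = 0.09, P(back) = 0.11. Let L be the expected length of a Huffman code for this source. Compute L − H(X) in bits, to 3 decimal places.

Entropy H = −Σ p log₂ p ≈ 2.7165 bits.
Huffman merges: 9/100+1/10→19/100; 11/100+11/100→11/50; 3/20+19/100→17/50; 21/100+11/50→43/100; 23/100+17/50→57/100; 43/100+57/100→1. L = 11/4 ≈ 2.7500.
L − H = 2.7500 − 2.7165 = 0.034 bits.

0.034 bits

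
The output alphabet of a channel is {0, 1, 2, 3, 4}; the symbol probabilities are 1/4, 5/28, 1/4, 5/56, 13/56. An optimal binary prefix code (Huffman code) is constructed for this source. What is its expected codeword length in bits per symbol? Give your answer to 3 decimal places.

2.268 bits/symbol

Repeatedly combine the two least-probable nodes; the expected code length is the sum of the merged weights.
merge 5/56 + 5/28 → 15/56
merge 13/56 + 1/4 → 27/56
merge 1/4 + 15/56 → 29/56
merge 27/56 + 29/56 → 1
L = 15/56 + 27/56 + 29/56 + 1 = 127/56 ≈ 2.268 bits/symbol.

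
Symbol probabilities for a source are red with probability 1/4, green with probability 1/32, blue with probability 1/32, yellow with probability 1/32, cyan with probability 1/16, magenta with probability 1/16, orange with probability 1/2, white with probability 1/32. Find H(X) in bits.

2.125 bits

Each probability is a power of 1/2, so log₂(1/p) is an integer.
H = Σ p·log₂(1/p) = 1/4·2 + 1/32·5 + 1/32·5 + 1/32·5 + 1/16·4 + 1/16·4 + 1/2·1 + 1/32·5 = 2.125 bits.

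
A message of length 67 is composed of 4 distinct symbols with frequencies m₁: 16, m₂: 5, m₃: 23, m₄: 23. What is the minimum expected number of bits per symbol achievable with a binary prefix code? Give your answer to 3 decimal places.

1.970 bits/symbol

Probabilities are the counts divided by 67.
Repeatedly combine the two least-probable nodes; the expected code length is the sum of the merged weights.
merge 5/67 + 16/67 → 21/67
merge 21/67 + 23/67 → 44/67
merge 23/67 + 44/67 → 1
L = 21/67 + 44/67 + 1 = 132/67 ≈ 1.970 bits/symbol.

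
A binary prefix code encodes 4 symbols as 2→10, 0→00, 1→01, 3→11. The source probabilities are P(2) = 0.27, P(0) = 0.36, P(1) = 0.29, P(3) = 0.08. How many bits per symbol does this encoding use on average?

2 bits/symbol

L̄ = Σ pᵢ·ℓᵢ = 0.27·2 + 0.36·2 + 0.29·2 + 0.08·2 = 2 bits/symbol.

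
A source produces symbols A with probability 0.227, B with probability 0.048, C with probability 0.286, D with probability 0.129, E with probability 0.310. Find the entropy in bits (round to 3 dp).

H = −Σ pᵢ log₂ pᵢ.
−0.227·log₂(0.227) = 0.4856
−0.048·log₂(0.048) = 0.2103
−0.286·log₂(0.286) = 0.5165
−0.129·log₂(0.129) = 0.3811
−0.310·log₂(0.310) = 0.5238
Sum ≈ 2.1173 → 2.117 bits.

2.117 bits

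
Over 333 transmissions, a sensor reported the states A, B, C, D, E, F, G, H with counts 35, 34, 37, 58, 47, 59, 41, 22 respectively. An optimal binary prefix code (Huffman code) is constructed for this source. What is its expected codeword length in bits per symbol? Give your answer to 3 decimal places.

Probabilities are the counts divided by 333.
Repeatedly combine the two least-probable nodes; the expected code length is the sum of the merged weights.
merge 22/333 + 34/333 → 56/333
merge 35/333 + 1/9 → 8/37
merge 41/333 + 47/333 → 88/333
merge 56/333 + 58/333 → 38/111
merge 59/333 + 8/37 → 131/333
merge 88/333 + 38/111 → 202/333
merge 131/333 + 202/333 → 1
L = 56/333 + 8/37 + 88/333 + 38/111 + 131/333 + 202/333 + 1 = 332/111 ≈ 2.991 bits/symbol.

2.991 bits/symbol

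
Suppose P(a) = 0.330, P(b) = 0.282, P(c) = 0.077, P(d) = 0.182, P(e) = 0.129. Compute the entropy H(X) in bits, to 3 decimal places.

H = −Σ pᵢ log₂ pᵢ.
−0.330·log₂(0.330) = 0.5278
−0.282·log₂(0.282) = 0.5150
−0.077·log₂(0.077) = 0.2848
−0.182·log₂(0.182) = 0.4474
−0.129·log₂(0.129) = 0.3811
Sum ≈ 2.1561 → 2.156 bits.

2.156 bits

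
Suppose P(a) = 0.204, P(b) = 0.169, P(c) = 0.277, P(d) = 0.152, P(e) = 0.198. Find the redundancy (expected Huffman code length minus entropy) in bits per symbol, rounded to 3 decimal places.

Entropy H = −Σ p log₂ p ≈ 2.2901 bits.
Huffman merges: 19/125+169/1000→321/1000; 99/500+51/250→201/500; 277/1000+321/1000→299/500; 201/500+299/500→1. L = 2321/1000 ≈ 2.3210.
L − H = 2.3210 − 2.2901 = 0.031 bits.

0.031 bits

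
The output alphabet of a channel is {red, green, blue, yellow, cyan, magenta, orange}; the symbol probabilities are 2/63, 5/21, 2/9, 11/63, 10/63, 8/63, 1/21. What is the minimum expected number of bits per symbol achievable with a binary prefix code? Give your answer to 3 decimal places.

Repeatedly combine the two least-probable nodes; the expected code length is the sum of the merged weights.
merge 2/63 + 1/21 → 5/63
merge 5/63 + 8/63 → 13/63
merge 10/63 + 11/63 → 1/3
merge 13/63 + 2/9 → 3/7
merge 5/21 + 1/3 → 4/7
merge 3/7 + 4/7 → 1
L = 5/63 + 13/63 + 1/3 + 3/7 + 4/7 + 1 = 55/21 ≈ 2.619 bits/symbol.

2.619 bits/symbol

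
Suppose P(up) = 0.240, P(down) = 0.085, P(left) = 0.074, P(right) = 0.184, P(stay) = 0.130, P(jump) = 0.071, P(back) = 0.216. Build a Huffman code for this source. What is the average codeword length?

Repeatedly combine the two least-probable nodes; the expected code length is the sum of the merged weights.
merge 71/1000 + 37/500 → 29/200
merge 17/200 + 13/100 → 43/200
merge 29/200 + 23/125 → 329/1000
merge 43/200 + 27/125 → 431/1000
merge 6/25 + 329/1000 → 569/1000
merge 431/1000 + 569/1000 → 1
L = 29/200 + 43/200 + 329/1000 + 431/1000 + 569/1000 + 1 = 2689/1000 = 2.689 bits/symbol.

2.689 bits/symbol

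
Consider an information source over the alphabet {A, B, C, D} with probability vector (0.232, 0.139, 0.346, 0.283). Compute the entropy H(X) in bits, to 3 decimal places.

H = −Σ pᵢ log₂ pᵢ.
−0.232·log₂(0.232) = 0.4890
−0.139·log₂(0.139) = 0.3957
−0.346·log₂(0.346) = 0.5298
−0.283·log₂(0.283) = 0.5154
Sum ≈ 1.9299 → 1.930 bits.

1.930 bits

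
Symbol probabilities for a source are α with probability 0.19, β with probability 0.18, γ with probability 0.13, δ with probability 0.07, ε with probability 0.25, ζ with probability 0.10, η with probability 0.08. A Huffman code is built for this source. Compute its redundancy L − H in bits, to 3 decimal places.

Entropy H = −Σ p log₂ p ≈ 2.6754 bits.
Huffman merges: 7/100+2/25→3/20; 1/10+13/100→23/100; 3/20+9/50→33/100; 19/100+23/100→21/50; 1/4+33/100→29/50; 21/50+29/50→1. L = 271/100 ≈ 2.7100.
L − H = 2.7100 − 2.6754 = 0.035 bits.

0.035 bits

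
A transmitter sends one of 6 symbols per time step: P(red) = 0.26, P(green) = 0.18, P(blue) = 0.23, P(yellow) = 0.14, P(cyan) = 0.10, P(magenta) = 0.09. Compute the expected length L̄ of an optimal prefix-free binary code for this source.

Repeatedly combine the two least-probable nodes; the expected code length is the sum of the merged weights.
merge 9/100 + 1/10 → 19/100
merge 7/50 + 9/50 → 8/25
merge 19/100 + 23/100 → 21/50
merge 13/50 + 8/25 → 29/50
merge 21/50 + 29/50 → 1
L = 19/100 + 8/25 + 21/50 + 29/50 + 1 = 251/100 = 2.51 bits/symbol.

2.51 bits/symbol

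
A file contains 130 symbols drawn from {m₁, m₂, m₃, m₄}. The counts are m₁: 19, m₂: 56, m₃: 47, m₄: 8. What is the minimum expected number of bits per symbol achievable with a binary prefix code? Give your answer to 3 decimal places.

1.777 bits/symbol

Probabilities are the counts divided by 130.
Repeatedly combine the two least-probable nodes; the expected code length is the sum of the merged weights.
merge 4/65 + 19/130 → 27/130
merge 27/130 + 47/130 → 37/65
merge 28/65 + 37/65 → 1
L = 27/130 + 37/65 + 1 = 231/130 ≈ 1.777 bits/symbol.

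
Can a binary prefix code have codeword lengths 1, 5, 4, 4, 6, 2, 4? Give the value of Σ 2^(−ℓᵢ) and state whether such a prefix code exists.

With common denominator 2^6 = 64: Σ 2^(−ℓᵢ) = 32/64 + 2/64 + 4/64 + 4/64 + 1/64 + 16/64 + 4/64 = 63/64 = 0.984375.
Kraft's inequality requires Σ ≤ 1; here Σ = 0.984375 ≤ 1, so such a prefix code exists.

0.984375; yes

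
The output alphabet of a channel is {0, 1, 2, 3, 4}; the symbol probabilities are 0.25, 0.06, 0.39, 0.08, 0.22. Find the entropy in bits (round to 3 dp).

H = −Σ pᵢ log₂ pᵢ.
−0.25·log₂(0.25) = 0.5000
−0.06·log₂(0.06) = 0.2435
−0.39·log₂(0.39) = 0.5298
−0.08·log₂(0.08) = 0.2915
−0.22·log₂(0.22) = 0.4806
Sum ≈ 2.0454 → 2.045 bits.

2.045 bits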